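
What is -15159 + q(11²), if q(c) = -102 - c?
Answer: -15382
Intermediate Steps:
-15159 + q(11²) = -15159 + (-102 - 1*11²) = -15159 + (-102 - 1*121) = -15159 + (-102 - 121) = -15159 - 223 = -15382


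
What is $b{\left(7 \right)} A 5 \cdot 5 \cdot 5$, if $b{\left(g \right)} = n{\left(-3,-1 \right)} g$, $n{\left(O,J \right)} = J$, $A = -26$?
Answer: $22750$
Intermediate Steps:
$b{\left(g \right)} = - g$
$b{\left(7 \right)} A 5 \cdot 5 \cdot 5 = \left(-1\right) 7 \left(-26\right) 5 \cdot 5 \cdot 5 = \left(-7\right) \left(-26\right) 25 \cdot 5 = 182 \cdot 125 = 22750$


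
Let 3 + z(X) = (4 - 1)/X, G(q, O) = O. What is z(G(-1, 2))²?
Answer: 9/4 ≈ 2.2500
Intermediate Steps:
z(X) = -3 + 3/X (z(X) = -3 + (4 - 1)/X = -3 + 3/X)
z(G(-1, 2))² = (-3 + 3/2)² = (-3/2)² = 9/4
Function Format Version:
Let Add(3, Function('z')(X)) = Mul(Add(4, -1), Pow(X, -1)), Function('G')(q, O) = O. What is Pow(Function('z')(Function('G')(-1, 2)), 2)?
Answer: Rational(9, 4) ≈ 2.2500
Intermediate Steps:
Function('z')(X) = Add(-3, Mul(3, Pow(X, -1))) (Function('z')(X) = Add(-3, Mul(Add(4, -1), Pow(X, -1))) = Add(-3, Mul(3, Pow(X, -1))))
Pow(Function('z')(Function('G')(-1, 2)), 2) = Pow(Add(-3, Mul(3, Pow(2, -1))), 2) = Pow(Add(-3, Mul(3, Rational(1, 2))), 2) = Pow(Add(-3, Rational(3, 2)), 2) = Pow(Rational(-3, 2), 2) = Rational(9, 4)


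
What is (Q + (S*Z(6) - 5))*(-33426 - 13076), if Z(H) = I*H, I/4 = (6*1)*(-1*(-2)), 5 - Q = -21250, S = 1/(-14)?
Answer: -6910476212/7 ≈ -9.8721e+8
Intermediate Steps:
S = -1/14 ≈ -0.071429
Q = 21255 (Q = 5 - 1*(-21250) = 5 + 21250 = 21255)
I = 48 (I = 4*((6*1)*(-1*(-2))) = 4*(6*2) = 4*12 = 48)
Z(H) = 48*H
(Q + (S*Z(6) - 5))*(-33426 - 13076) = (21255 + (-24*6/7 - 5))*(-33426 - 13076) = (21255 + (-1/14*288 - 5))*(-46502) = (21255 + (-144/7 - 5))*(-46502) = (21255 - 179/7)*(-46502) = (148606/7)*(-46502) = -6910476212/7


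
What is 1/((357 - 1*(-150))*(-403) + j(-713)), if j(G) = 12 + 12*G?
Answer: -1/212865 ≈ -4.6978e-6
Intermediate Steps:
1/((357 - 1*(-150))*(-403) + j(-713)) = 1/((357 - 1*(-150))*(-403) + (12 + 12*(-713))) = 1/((357 + 150)*(-403) + (12 - 8556)) = 1/(507*(-403) - 8544) = 1/(-204321 - 8544) = 1/(-212865) = -1/212865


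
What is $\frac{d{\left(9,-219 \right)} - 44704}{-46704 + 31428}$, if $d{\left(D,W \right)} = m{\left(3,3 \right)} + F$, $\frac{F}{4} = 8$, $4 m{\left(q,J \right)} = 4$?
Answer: $\frac{44671}{15276} \approx 2.9243$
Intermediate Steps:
$m{\left(q,J \right)} = 1$ ($m{\left(q,J \right)} = \frac{1}{4} \cdot 4 = 1$)
$F = 32$ ($F = 4 \cdot 8 = 32$)
$d{\left(D,W \right)} = 33$ ($d{\left(D,W \right)} = 1 + 32 = 33$)
$\frac{d{\left(9,-219 \right)} - 44704}{-46704 + 31428} = \frac{33 - 44704}{-46704 + 31428} = - \frac{44671}{-15276} = \left(-44671\right) \left(- \frac{1}{15276}\right) = \frac{44671}{15276}$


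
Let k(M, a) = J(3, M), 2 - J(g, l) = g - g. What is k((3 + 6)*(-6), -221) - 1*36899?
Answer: -36897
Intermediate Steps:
J(g, l) = 2 (J(g, l) = 2 - (g - g) = 2 - 1*0 = 2 + 0 = 2)
k(M, a) = 2
k((3 + 6)*(-6), -221) - 1*36899 = 2 - 1*36899 = 2 - 36899 = -36897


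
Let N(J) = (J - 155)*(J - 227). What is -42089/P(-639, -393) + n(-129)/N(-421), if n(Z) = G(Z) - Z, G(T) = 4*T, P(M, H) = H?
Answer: 581832703/5432832 ≈ 107.10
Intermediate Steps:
n(Z) = 3*Z (n(Z) = 4*Z - Z = 3*Z)
N(J) = (-227 + J)*(-155 + J) (N(J) = (-155 + J)*(-227 + J) = (-227 + J)*(-155 + J))
-42089/P(-639, -393) + n(-129)/N(-421) = -42089/(-393) + (3*(-129))/(35185 + (-421)² - 382*(-421)) = -42089*(-1/393) - 387/(35185 + 177241 + 160822) = 42089/393 - 387/373248 = 42089/393 - 387*1/373248 = 42089/393 - 43/41472 = 581832703/5432832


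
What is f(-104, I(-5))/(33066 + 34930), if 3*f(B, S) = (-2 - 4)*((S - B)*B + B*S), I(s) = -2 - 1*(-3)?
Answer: 5512/16999 ≈ 0.32425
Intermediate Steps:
I(s) = 1 (I(s) = -2 + 3 = 1)
f(B, S) = -2*B*S - 2*B*(S - B) (f(B, S) = ((-2 - 4)*((S - B)*B + B*S))/3 = (-6*(B*(S - B) + B*S))/3 = (-6*(B*S + B*(S - B)))/3 = (-6*B*S - 6*B*(S - B))/3 = -2*B*S - 2*B*(S - B))
f(-104, I(-5))/(33066 + 34930) = (2*(-104)*(-104 - 2*1))/(33066 + 34930) = (2*(-104)*(-104 - 2))/67996 = (2*(-104)*(-106))*(1/67996) = 22048*(1/67996) = 5512/16999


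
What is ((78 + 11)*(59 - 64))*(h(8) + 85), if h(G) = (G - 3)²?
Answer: -48950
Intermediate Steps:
h(G) = (-3 + G)²
((78 + 11)*(59 - 64))*(h(8) + 85) = ((78 + 11)*(59 - 64))*((-3 + 8)² + 85) = (89*(-5))*(5² + 85) = -445*(25 + 85) = -445*110 = -48950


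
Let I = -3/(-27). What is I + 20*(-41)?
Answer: -7379/9 ≈ -819.89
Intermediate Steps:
I = ⅑ (I = -3*(-1/27) = ⅑ ≈ 0.11111)
I + 20*(-41) = ⅑ + 20*(-41) = ⅑ - 820 = -7379/9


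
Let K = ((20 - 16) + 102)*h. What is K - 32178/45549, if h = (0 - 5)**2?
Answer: 40224224/15183 ≈ 2649.3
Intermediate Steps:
h = 25 (h = (-5)**2 = 25)
K = 2650 (K = ((20 - 16) + 102)*25 = (4 + 102)*25 = 106*25 = 2650)
K - 32178/45549 = 2650 - 32178/45549 = 2650 - 32178*1/45549 = 2650 - 10726/15183 = 40224224/15183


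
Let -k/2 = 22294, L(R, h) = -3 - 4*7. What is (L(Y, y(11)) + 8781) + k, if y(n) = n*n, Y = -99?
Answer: -35838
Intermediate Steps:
y(n) = n**2
L(R, h) = -31 (L(R, h) = -3 - 28 = -31)
k = -44588 (k = -2*22294 = -44588)
(L(Y, y(11)) + 8781) + k = (-31 + 8781) - 44588 = 8750 - 44588 = -35838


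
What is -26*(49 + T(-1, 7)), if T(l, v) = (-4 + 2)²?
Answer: -1378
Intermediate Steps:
T(l, v) = 4 (T(l, v) = (-2)² = 4)
-26*(49 + T(-1, 7)) = -26*(49 + 4) = -26*53 = -1378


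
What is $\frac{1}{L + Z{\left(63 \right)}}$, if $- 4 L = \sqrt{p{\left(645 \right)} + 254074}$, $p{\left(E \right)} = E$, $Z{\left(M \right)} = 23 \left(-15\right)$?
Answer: $- \frac{5520}{1649681} + \frac{4 \sqrt{254719}}{1649681} \approx -0.0021224$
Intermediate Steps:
$Z{\left(M \right)} = -345$
$L = - \frac{\sqrt{254719}}{4}$ ($L = - \frac{\sqrt{645 + 254074}}{4} = - \frac{\sqrt{254719}}{4} \approx -126.17$)
$\frac{1}{L + Z{\left(63 \right)}} = \frac{1}{- \frac{\sqrt{254719}}{4} - 345} = \frac{1}{-345 - \frac{\sqrt{254719}}{4}}$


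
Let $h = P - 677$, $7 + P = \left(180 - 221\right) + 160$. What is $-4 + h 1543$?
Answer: $-871799$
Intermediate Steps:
$P = 112$ ($P = -7 + \left(\left(180 - 221\right) + 160\right) = -7 + \left(-41 + 160\right) = -7 + 119 = 112$)
$h = -565$ ($h = 112 - 677 = -565$)
$-4 + h 1543 = -4 - 871795 = -871799$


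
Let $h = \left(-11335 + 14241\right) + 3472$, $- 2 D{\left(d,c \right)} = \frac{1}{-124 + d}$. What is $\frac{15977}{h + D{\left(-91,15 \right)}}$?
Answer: $\frac{6870110}{2742541} \approx 2.505$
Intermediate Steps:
$D{\left(d,c \right)} = - \frac{1}{2 \left(-124 + d\right)}$
$h = 6378$ ($h = 2906 + 3472 = 6378$)
$\frac{15977}{h + D{\left(-91,15 \right)}} = \frac{15977}{6378 - \frac{1}{-248 + 2 \left(-91\right)}} = \frac{15977}{6378 - \frac{1}{-248 - 182}} = \frac{15977}{6378 - \frac{1}{-430}} = \frac{15977}{6378 - - \frac{1}{430}} = \frac{15977}{6378 + \frac{1}{430}} = \frac{15977}{\frac{2742541}{430}} = 15977 \cdot \frac{430}{2742541} = \frac{6870110}{2742541}$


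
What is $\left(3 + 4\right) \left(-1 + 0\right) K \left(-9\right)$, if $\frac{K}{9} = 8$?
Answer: $4536$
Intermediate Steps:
$K = 72$ ($K = 9 \cdot 8 = 72$)
$\left(3 + 4\right) \left(-1 + 0\right) K \left(-9\right) = \left(3 + 4\right) \left(-1 + 0\right) 72 \left(-9\right) = 7 \left(-1\right) 72 \left(-9\right) = \left(-7\right) 72 \left(-9\right) = \left(-504\right) \left(-9\right) = 4536$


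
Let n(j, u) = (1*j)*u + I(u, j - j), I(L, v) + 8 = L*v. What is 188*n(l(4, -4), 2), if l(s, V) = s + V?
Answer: -1504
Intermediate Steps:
I(L, v) = -8 + L*v
l(s, V) = V + s
n(j, u) = -8 + j*u (n(j, u) = (1*j)*u + (-8 + u*(j - j)) = j*u + (-8 + u*0) = j*u + (-8 + 0) = j*u - 8 = -8 + j*u)
188*n(l(4, -4), 2) = 188*(-8 + (-4 + 4)*2) = 188*(-8 + 0*2) = 188*(-8 + 0) = 188*(-8) = -1504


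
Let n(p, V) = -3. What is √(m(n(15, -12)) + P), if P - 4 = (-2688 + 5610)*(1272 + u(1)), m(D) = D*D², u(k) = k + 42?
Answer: √3842407 ≈ 1960.2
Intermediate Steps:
u(k) = 42 + k
m(D) = D³
P = 3842434 (P = 4 + (-2688 + 5610)*(1272 + (42 + 1)) = 4 + 2922*(1272 + 43) = 4 + 2922*1315 = 4 + 3842430 = 3842434)
√(m(n(15, -12)) + P) = √((-3)³ + 3842434) = √(-27 + 3842434) = √3842407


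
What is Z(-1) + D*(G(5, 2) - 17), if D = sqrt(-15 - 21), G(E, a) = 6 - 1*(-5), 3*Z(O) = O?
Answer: -1/3 - 36*I ≈ -0.33333 - 36.0*I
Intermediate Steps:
Z(O) = O/3
G(E, a) = 11 (G(E, a) = 6 + 5 = 11)
D = 6*I (D = sqrt(-36) = 6*I ≈ 6.0*I)
Z(-1) + D*(G(5, 2) - 17) = (1/3)*(-1) + (6*I)*(11 - 17) = -1/3 + (6*I)*(-6) = -1/3 - 36*I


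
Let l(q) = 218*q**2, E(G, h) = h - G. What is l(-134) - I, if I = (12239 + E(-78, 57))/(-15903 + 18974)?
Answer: 12021134594/3071 ≈ 3.9144e+6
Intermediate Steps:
I = 12374/3071 (I = (12239 + (57 - 1*(-78)))/(-15903 + 18974) = (12239 + (57 + 78))/3071 = (12239 + 135)*(1/3071) = 12374*(1/3071) = 12374/3071 ≈ 4.0293)
l(-134) - I = 218*(-134)**2 - 1*12374/3071 = 218*17956 - 12374/3071 = 3914408 - 12374/3071 = 12021134594/3071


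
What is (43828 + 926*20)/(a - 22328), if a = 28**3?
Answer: -15587/94 ≈ -165.82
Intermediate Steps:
a = 21952
(43828 + 926*20)/(a - 22328) = (43828 + 926*20)/(21952 - 22328) = (43828 + 18520)/(-376) = 62348*(-1/376) = -15587/94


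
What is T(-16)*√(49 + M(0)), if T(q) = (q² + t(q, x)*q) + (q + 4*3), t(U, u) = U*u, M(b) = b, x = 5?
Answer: 10724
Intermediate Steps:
T(q) = 12 + q + 6*q² (T(q) = (q² + (q*5)*q) + (q + 4*3) = (q² + (5*q)*q) + (q + 12) = (q² + 5*q²) + (12 + q) = 6*q² + (12 + q) = 12 + q + 6*q²)
T(-16)*√(49 + M(0)) = (12 - 16 + 6*(-16)²)*√(49 + 0) = (12 - 16 + 6*256)*√49 = (12 - 16 + 1536)*7 = 1532*7 = 10724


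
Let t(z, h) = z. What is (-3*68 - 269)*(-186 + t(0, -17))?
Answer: 87978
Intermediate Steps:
(-3*68 - 269)*(-186 + t(0, -17)) = (-3*68 - 269)*(-186 + 0) = (-204 - 269)*(-186) = -473*(-186) = 87978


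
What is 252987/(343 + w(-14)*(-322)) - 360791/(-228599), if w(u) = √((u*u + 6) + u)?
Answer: -15421690562/5317037929 - 3324972*√47/395407 ≈ -60.550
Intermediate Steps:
w(u) = √(6 + u + u²) (w(u) = √((u² + 6) + u) = √((6 + u²) + u) = √(6 + u + u²))
252987/(343 + w(-14)*(-322)) - 360791/(-228599) = 252987/(343 + √(6 - 14 + (-14)²)*(-322)) - 360791/(-228599) = 252987/(343 + √(6 - 14 + 196)*(-322)) - 360791*(-1/228599) = 252987/(343 + √188*(-322)) + 21223/13447 = 252987/(343 + (2*√47)*(-322)) + 21223/13447 = 252987/(343 - 644*√47) + 21223/13447 = 21223/13447 + 252987/(343 - 644*√47)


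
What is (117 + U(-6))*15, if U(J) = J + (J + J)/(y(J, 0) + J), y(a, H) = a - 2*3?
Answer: 1675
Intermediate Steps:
y(a, H) = -6 + a (y(a, H) = a - 6 = -6 + a)
U(J) = J + 2*J/(-6 + 2*J) (U(J) = J + (J + J)/((-6 + J) + J) = J + (2*J)/(-6 + 2*J) = J + 2*J/(-6 + 2*J))
(117 + U(-6))*15 = (117 - 6*(-2 - 6)/(-3 - 6))*15 = (117 - 6*(-8)/(-9))*15 = (117 - 6*(-⅑)*(-8))*15 = (117 - 16/3)*15 = (335/3)*15 = 1675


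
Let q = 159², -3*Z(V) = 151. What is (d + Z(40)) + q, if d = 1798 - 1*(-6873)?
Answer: 101705/3 ≈ 33902.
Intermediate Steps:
Z(V) = -151/3 (Z(V) = -⅓*151 = -151/3)
d = 8671 (d = 1798 + 6873 = 8671)
q = 25281
(d + Z(40)) + q = (8671 - 151/3) + 25281 = 25862/3 + 25281 = 101705/3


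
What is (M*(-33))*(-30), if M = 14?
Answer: 13860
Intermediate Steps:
(M*(-33))*(-30) = (14*(-33))*(-30) = -462*(-30) = 13860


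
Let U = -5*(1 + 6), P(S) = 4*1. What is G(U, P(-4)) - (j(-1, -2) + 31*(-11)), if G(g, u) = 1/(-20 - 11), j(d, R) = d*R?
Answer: 10508/31 ≈ 338.97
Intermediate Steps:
j(d, R) = R*d
P(S) = 4
U = -35 (U = -5*7 = -35)
G(g, u) = -1/31 (G(g, u) = 1/(-31) = -1/31)
G(U, P(-4)) - (j(-1, -2) + 31*(-11)) = -1/31 - (-2*(-1) + 31*(-11)) = -1/31 - (2 - 341) = -1/31 - 1*(-339) = -1/31 + 339 = 10508/31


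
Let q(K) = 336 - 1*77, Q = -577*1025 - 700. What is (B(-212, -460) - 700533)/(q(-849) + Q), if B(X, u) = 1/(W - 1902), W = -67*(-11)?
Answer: 408060473/344761945 ≈ 1.1836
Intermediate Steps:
W = 737
B(X, u) = -1/1165 (B(X, u) = 1/(737 - 1902) = 1/(-1165) = -1/1165)
Q = -592125 (Q = -591425 - 700 = -592125)
q(K) = 259 (q(K) = 336 - 77 = 259)
(B(-212, -460) - 700533)/(q(-849) + Q) = (-1/1165 - 700533)/(259 - 592125) = -816120946/1165/(-591866) = -816120946/1165*(-1/591866) = 408060473/344761945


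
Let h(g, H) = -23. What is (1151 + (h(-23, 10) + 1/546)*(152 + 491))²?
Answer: 55438522947025/298116 ≈ 1.8596e+8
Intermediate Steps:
(1151 + (h(-23, 10) + 1/546)*(152 + 491))² = (1151 + (-23 + 1/546)*(152 + 491))² = (1151 + (-23 + 1/546)*643)² = (1151 - 12557/546*643)² = (1151 - 8074151/546)² = (-7445705/546)² = 55438522947025/298116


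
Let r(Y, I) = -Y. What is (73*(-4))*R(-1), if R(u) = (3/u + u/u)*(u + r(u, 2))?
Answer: 0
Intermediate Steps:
R(u) = 0 (R(u) = (3/u + u/u)*(u - u) = (3/u + 1)*0 = (1 + 3/u)*0 = 0)
(73*(-4))*R(-1) = (73*(-4))*0 = -292*0 = 0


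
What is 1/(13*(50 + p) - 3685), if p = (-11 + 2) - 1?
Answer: -1/3165 ≈ -0.00031596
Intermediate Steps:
p = -10 (p = -9 - 1 = -10)
1/(13*(50 + p) - 3685) = 1/(13*(50 - 10) - 3685) = 1/(13*40 - 3685) = 1/(520 - 3685) = 1/(-3165) = -1/3165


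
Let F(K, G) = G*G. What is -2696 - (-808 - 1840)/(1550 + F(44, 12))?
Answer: -2282188/847 ≈ -2694.4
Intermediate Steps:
F(K, G) = G²
-2696 - (-808 - 1840)/(1550 + F(44, 12)) = -2696 - (-808 - 1840)/(1550 + 12²) = -2696 - (-2648)/(1550 + 144) = -2696 - (-2648)/1694 = -2696 - 1*(-1324/847) = -2696 + 1324/847 = -2282188/847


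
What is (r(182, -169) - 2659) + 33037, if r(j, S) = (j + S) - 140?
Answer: 30251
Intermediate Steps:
r(j, S) = -140 + S + j (r(j, S) = (S + j) - 140 = -140 + S + j)
(r(182, -169) - 2659) + 33037 = ((-140 - 169 + 182) - 2659) + 33037 = (-127 - 2659) + 33037 = -2786 + 33037 = 30251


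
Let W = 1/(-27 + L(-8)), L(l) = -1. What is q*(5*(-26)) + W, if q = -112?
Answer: 407679/28 ≈ 14560.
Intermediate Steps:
W = -1/28 (W = 1/(-27 - 1) = 1/(-28) = -1/28 ≈ -0.035714)
q*(5*(-26)) + W = -560*(-26) - 1/28 = -112*(-130) - 1/28 = 14560 - 1/28 = 407679/28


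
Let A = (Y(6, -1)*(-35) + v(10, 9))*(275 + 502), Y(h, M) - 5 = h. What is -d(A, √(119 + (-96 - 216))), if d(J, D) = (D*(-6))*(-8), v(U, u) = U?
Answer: -48*I*√193 ≈ -666.84*I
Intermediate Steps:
Y(h, M) = 5 + h
A = -291375 (A = ((5 + 6)*(-35) + 10)*(275 + 502) = (11*(-35) + 10)*777 = (-385 + 10)*777 = -375*777 = -291375)
d(J, D) = 48*D (d(J, D) = -6*D*(-8) = 48*D)
-d(A, √(119 + (-96 - 216))) = -48*√(119 + (-96 - 216)) = -48*√(119 - 312) = -48*√(-193) = -48*I*√193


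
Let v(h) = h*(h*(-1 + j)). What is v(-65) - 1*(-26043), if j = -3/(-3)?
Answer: 26043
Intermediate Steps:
j = 1 (j = -3*(-1/3) = 1)
v(h) = 0 (v(h) = h*(h*(-1 + 1)) = h*(h*0) = h*0 = 0)
v(-65) - 1*(-26043) = 0 - 1*(-26043) = 0 + 26043 = 26043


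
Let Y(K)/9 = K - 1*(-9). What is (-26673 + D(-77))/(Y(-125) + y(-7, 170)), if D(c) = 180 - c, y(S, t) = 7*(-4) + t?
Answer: 13208/451 ≈ 29.286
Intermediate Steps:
y(S, t) = -28 + t
Y(K) = 81 + 9*K (Y(K) = 9*(K - 1*(-9)) = 9*(K + 9) = 9*(9 + K) = 81 + 9*K)
(-26673 + D(-77))/(Y(-125) + y(-7, 170)) = (-26673 + (180 - 1*(-77)))/((81 + 9*(-125)) + (-28 + 170)) = (-26673 + (180 + 77))/((81 - 1125) + 142) = (-26673 + 257)/(-1044 + 142) = -26416/(-902) = -26416*(-1/902) = 13208/451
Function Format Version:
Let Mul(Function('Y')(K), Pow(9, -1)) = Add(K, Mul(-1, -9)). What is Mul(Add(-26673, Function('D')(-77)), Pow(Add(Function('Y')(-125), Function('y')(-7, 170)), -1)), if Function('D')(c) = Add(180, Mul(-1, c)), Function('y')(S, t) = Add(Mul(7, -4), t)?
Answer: Rational(13208, 451) ≈ 29.286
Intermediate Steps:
Function('y')(S, t) = Add(-28, t)
Function('Y')(K) = Add(81, Mul(9, K)) (Function('Y')(K) = Mul(9, Add(K, Mul(-1, -9))) = Mul(9, Add(K, 9)) = Mul(9, Add(9, K)) = Add(81, Mul(9, K)))
Mul(Add(-26673, Function('D')(-77)), Pow(Add(Function('Y')(-125), Function('y')(-7, 170)), -1)) = Mul(Add(-26673, Add(180, Mul(-1, -77))), Pow(Add(Add(81, Mul(9, -125)), Add(-28, 170)), -1)) = Mul(Add(-26673, Add(180, 77)), Pow(Add(Add(81, -1125), 142), -1)) = Mul(Add(-26673, 257), Pow(Add(-1044, 142), -1)) = Mul(-26416, Pow(-902, -1)) = Mul(-26416, Rational(-1, 902)) = Rational(13208, 451)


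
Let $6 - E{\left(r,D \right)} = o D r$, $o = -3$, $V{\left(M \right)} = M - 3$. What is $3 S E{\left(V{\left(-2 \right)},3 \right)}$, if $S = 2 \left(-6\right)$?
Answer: $1404$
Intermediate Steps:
$V{\left(M \right)} = -3 + M$
$S = -12$
$E{\left(r,D \right)} = 6 + 3 D r$ ($E{\left(r,D \right)} = 6 - - 3 D r = 6 + 3 D r$)
$3 S E{\left(V{\left(-2 \right)},3 \right)} = 3 \left(-12\right) \left(6 + 3 \cdot 3 \left(-3 - 2\right)\right) = - 36 \left(6 + 3 \cdot 3 \left(-5\right)\right) = - 36 \left(6 - 45\right) = \left(-36\right) \left(-39\right) = 1404$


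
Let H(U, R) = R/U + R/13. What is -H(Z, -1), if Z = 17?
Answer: 30/221 ≈ 0.13575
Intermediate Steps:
H(U, R) = R/13 + R/U (H(U, R) = R/U + R*(1/13) = R/U + R/13 = R/13 + R/U)
-H(Z, -1) = -((1/13)*(-1) - 1/17) = -(-1/13 - 1*1/17) = -(-1/13 - 1/17) = -1*(-30/221) = 30/221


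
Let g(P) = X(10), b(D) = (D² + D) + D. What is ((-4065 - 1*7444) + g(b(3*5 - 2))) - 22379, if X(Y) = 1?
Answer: -33887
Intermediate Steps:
b(D) = D² + 2*D (b(D) = (D + D²) + D = D² + 2*D)
g(P) = 1
((-4065 - 1*7444) + g(b(3*5 - 2))) - 22379 = ((-4065 - 1*7444) + 1) - 22379 = ((-4065 - 7444) + 1) - 22379 = (-11509 + 1) - 22379 = -11508 - 22379 = -33887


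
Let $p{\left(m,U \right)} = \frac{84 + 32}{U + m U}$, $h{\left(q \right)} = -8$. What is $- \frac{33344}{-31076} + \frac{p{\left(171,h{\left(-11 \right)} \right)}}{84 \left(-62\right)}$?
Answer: $\frac{14934602773}{13918567488} \approx 1.073$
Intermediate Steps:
$p{\left(m,U \right)} = \frac{116}{U + U m}$
$- \frac{33344}{-31076} + \frac{p{\left(171,h{\left(-11 \right)} \right)}}{84 \left(-62\right)} = - \frac{33344}{-31076} + \frac{116 \frac{1}{-8} \frac{1}{1 + 171}}{84 \left(-62\right)} = \left(-33344\right) \left(- \frac{1}{31076}\right) + \frac{116 \left(- \frac{1}{8}\right) \frac{1}{172}}{-5208} = \frac{8336}{7769} + 116 \left(- \frac{1}{8}\right) \frac{1}{172} \left(- \frac{1}{5208}\right) = \frac{8336}{7769} - - \frac{29}{1791552} = \frac{8336}{7769} + \frac{29}{1791552} = \frac{14934602773}{13918567488}$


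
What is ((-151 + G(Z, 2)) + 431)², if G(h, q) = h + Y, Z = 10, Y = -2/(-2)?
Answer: 84681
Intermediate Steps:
Y = 1 (Y = -2*(-½) = 1)
G(h, q) = 1 + h (G(h, q) = h + 1 = 1 + h)
((-151 + G(Z, 2)) + 431)² = ((-151 + (1 + 10)) + 431)² = ((-151 + 11) + 431)² = (-140 + 431)² = 291² = 84681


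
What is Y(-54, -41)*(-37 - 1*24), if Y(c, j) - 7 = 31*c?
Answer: 101687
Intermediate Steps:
Y(c, j) = 7 + 31*c
Y(-54, -41)*(-37 - 1*24) = (7 + 31*(-54))*(-37 - 1*24) = (7 - 1674)*(-37 - 24) = -1667*(-61) = 101687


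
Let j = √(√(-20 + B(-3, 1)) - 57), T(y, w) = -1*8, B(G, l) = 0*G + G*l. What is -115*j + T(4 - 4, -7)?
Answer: -8 - 115*√(-57 + I*√23) ≈ -44.493 - 869.0*I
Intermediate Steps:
B(G, l) = G*l (B(G, l) = 0 + G*l = G*l)
T(y, w) = -8
j = √(-57 + I*√23) (j = √(√(-20 - 3*1) - 57) = √(√(-20 - 3) - 57) = √(√(-23) - 57) = √(I*√23 - 57) = √(-57 + I*√23) ≈ 0.31733 + 7.5565*I)
-115*j + T(4 - 4, -7) = -115*√(-57 + I*√23) - 8 = -8 - 115*√(-57 + I*√23)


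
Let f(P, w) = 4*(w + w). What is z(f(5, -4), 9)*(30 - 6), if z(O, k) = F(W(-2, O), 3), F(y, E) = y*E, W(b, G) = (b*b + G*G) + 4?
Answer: 74304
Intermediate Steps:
f(P, w) = 8*w (f(P, w) = 4*(2*w) = 8*w)
W(b, G) = 4 + G² + b² (W(b, G) = (b² + G²) + 4 = (G² + b²) + 4 = 4 + G² + b²)
F(y, E) = E*y
z(O, k) = 24 + 3*O² (z(O, k) = 3*(4 + O² + (-2)²) = 3*(4 + O² + 4) = 3*(8 + O²) = 24 + 3*O²)
z(f(5, -4), 9)*(30 - 6) = (24 + 3*(8*(-4))²)*(30 - 6) = (24 + 3*(-32)²)*24 = (24 + 3*1024)*24 = (24 + 3072)*24 = 3096*24 = 74304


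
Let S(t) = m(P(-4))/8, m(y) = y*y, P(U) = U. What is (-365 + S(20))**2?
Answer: 131769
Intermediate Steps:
m(y) = y**2
S(t) = 2 (S(t) = (-4)**2/8 = 16*(1/8) = 2)
(-365 + S(20))**2 = (-365 + 2)**2 = (-363)**2 = 131769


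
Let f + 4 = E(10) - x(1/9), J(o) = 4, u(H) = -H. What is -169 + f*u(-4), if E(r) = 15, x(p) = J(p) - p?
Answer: -1265/9 ≈ -140.56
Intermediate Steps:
x(p) = 4 - p
f = 64/9 (f = -4 + (15 - (4 - 1/9)) = -4 + (15 - (4 - 1*⅑)) = -4 + (15 - (4 - ⅑)) = -4 + (15 - 1*35/9) = -4 + (15 - 35/9) = -4 + 100/9 = 64/9 ≈ 7.1111)
-169 + f*u(-4) = -169 + 64*(-1*(-4))/9 = -169 + (64/9)*4 = -169 + 256/9 = -1265/9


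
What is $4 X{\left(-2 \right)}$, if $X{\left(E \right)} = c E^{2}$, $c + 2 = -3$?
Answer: $-80$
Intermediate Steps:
$c = -5$ ($c = -2 - 3 = -5$)
$X{\left(E \right)} = - 5 E^{2}$
$4 X{\left(-2 \right)} = 4 \left(- 5 \left(-2\right)^{2}\right) = 4 \left(\left(-5\right) 4\right) = 4 \left(-20\right) = -80$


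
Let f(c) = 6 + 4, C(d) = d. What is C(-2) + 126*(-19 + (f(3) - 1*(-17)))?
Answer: 1006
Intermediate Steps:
f(c) = 10
C(-2) + 126*(-19 + (f(3) - 1*(-17))) = -2 + 126*(-19 + (10 - 1*(-17))) = -2 + 126*(-19 + (10 + 17)) = -2 + 126*(-19 + 27) = -2 + 126*8 = -2 + 1008 = 1006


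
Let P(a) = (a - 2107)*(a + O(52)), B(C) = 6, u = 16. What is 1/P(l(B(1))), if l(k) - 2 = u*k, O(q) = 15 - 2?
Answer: -1/222999 ≈ -4.4843e-6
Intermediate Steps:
O(q) = 13
l(k) = 2 + 16*k
P(a) = (-2107 + a)*(13 + a) (P(a) = (a - 2107)*(a + 13) = (-2107 + a)*(13 + a))
1/P(l(B(1))) = 1/(-27391 + (2 + 16*6)² - 2094*(2 + 16*6)) = 1/(-27391 + (2 + 96)² - 2094*(2 + 96)) = 1/(-27391 + 98² - 2094*98) = 1/(-27391 + 9604 - 205212) = 1/(-222999) = -1/222999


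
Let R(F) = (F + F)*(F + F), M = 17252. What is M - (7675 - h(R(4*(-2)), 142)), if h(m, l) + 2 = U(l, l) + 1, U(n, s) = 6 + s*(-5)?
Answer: 8872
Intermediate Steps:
U(n, s) = 6 - 5*s
R(F) = 4*F**2 (R(F) = (2*F)*(2*F) = 4*F**2)
h(m, l) = 5 - 5*l (h(m, l) = -2 + ((6 - 5*l) + 1) = -2 + (7 - 5*l) = 5 - 5*l)
M - (7675 - h(R(4*(-2)), 142)) = 17252 - (7675 - (5 - 5*142)) = 17252 - (7675 - (5 - 710)) = 17252 - (7675 - 1*(-705)) = 17252 - (7675 + 705) = 17252 - 1*8380 = 17252 - 8380 = 8872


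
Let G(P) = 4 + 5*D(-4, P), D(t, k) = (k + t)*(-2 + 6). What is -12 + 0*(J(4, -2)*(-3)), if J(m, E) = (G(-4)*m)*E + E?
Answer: -12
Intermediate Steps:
D(t, k) = 4*k + 4*t (D(t, k) = (k + t)*4 = 4*k + 4*t)
G(P) = -76 + 20*P (G(P) = 4 + 5*(4*P + 4*(-4)) = 4 + 5*(4*P - 16) = 4 + 5*(-16 + 4*P) = 4 + (-80 + 20*P) = -76 + 20*P)
J(m, E) = E - 156*E*m (J(m, E) = ((-76 + 20*(-4))*m)*E + E = ((-76 - 80)*m)*E + E = (-156*m)*E + E = -156*E*m + E = E - 156*E*m)
-12 + 0*(J(4, -2)*(-3)) = -12 + 0*(-2*(1 - 156*4)*(-3)) = -12 + 0*(-2*(1 - 624)*(-3)) = -12 + 0*(-2*(-623)*(-3)) = -12 + 0*(1246*(-3)) = -12 + 0*(-3738) = -12 + 0 = -12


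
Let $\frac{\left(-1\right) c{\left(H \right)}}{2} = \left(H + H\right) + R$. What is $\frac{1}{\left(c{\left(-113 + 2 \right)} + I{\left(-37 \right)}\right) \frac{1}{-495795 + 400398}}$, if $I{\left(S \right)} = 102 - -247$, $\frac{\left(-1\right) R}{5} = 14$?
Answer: $- \frac{31799}{311} \approx -102.25$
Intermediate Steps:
$R = -70$ ($R = \left(-5\right) 14 = -70$)
$I{\left(S \right)} = 349$ ($I{\left(S \right)} = 102 + 247 = 349$)
$c{\left(H \right)} = 140 - 4 H$ ($c{\left(H \right)} = - 2 \left(\left(H + H\right) - 70\right) = - 2 \left(2 H - 70\right) = - 2 \left(-70 + 2 H\right) = 140 - 4 H$)
$\frac{1}{\left(c{\left(-113 + 2 \right)} + I{\left(-37 \right)}\right) \frac{1}{-495795 + 400398}} = \frac{1}{\left(\left(140 - 4 \left(-113 + 2\right)\right) + 349\right) \frac{1}{-495795 + 400398}} = \frac{1}{\left(\left(140 - -444\right) + 349\right) \frac{1}{-95397}} = \frac{1}{\left(\left(140 + 444\right) + 349\right) \left(- \frac{1}{95397}\right)} = \frac{1}{\left(584 + 349\right) \left(- \frac{1}{95397}\right)} = \frac{1}{933 \left(- \frac{1}{95397}\right)} = \frac{1}{- \frac{311}{31799}} = - \frac{31799}{311}$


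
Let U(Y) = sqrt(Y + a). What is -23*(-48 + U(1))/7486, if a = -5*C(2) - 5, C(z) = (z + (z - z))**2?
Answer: 552/3743 - 23*I*sqrt(6)/3743 ≈ 0.14748 - 0.015052*I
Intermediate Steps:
C(z) = z**2 (C(z) = (z + 0)**2 = z**2)
a = -25 (a = -5*2**2 - 5 = -5*4 - 5 = -20 - 5 = -25)
U(Y) = sqrt(-25 + Y) (U(Y) = sqrt(Y - 25) = sqrt(-25 + Y))
-23*(-48 + U(1))/7486 = -23*(-48 + sqrt(-25 + 1))/7486 = -23*(-48 + sqrt(-24))*(1/7486) = -23*(-48 + 2*I*sqrt(6))*(1/7486) = (1104 - 46*I*sqrt(6))*(1/7486) = 552/3743 - 23*I*sqrt(6)/3743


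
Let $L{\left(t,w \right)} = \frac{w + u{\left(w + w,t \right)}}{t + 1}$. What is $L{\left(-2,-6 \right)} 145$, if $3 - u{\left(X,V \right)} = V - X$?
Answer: $1885$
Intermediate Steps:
$u{\left(X,V \right)} = 3 + X - V$ ($u{\left(X,V \right)} = 3 - \left(V - X\right) = 3 + X - V$)
$L{\left(t,w \right)} = \frac{3 - t + 3 w}{1 + t}$ ($L{\left(t,w \right)} = \frac{w + \left(3 + \left(w + w\right) - t\right)}{t + 1} = \frac{w + \left(3 + 2 w - t\right)}{1 + t} = \frac{w + \left(3 - t + 2 w\right)}{1 + t} = \frac{3 - t + 3 w}{1 + t}$)
$L{\left(-2,-6 \right)} 145 = \frac{3 - -2 + 3 \left(-6\right)}{1 - 2} \cdot 145 = \frac{3 + 2 - 18}{-1} \cdot 145 = \left(-1\right) \left(-13\right) 145 = 13 \cdot 145 = 1885$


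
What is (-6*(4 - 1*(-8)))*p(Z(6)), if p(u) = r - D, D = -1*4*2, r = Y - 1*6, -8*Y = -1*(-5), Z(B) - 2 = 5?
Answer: -99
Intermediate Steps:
Z(B) = 7 (Z(B) = 2 + 5 = 7)
Y = -5/8 (Y = -(-1)*(-5)/8 = -1/8*5 = -5/8 ≈ -0.62500)
r = -53/8 (r = -5/8 - 1*6 = -5/8 - 6 = -53/8 ≈ -6.6250)
D = -8 (D = -4*2 = -8)
p(u) = 11/8 (p(u) = -53/8 - 1*(-8) = -53/8 + 8 = 11/8)
(-6*(4 - 1*(-8)))*p(Z(6)) = -6*(4 - 1*(-8))*(11/8) = -6*(4 + 8)*(11/8) = -6*12*(11/8) = -72*11/8 = -99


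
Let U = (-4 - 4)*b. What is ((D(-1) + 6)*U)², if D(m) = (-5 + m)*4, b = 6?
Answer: 746496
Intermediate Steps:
U = -48 (U = (-4 - 4)*6 = -8*6 = -48)
D(m) = -20 + 4*m
((D(-1) + 6)*U)² = (((-20 + 4*(-1)) + 6)*(-48))² = (((-20 - 4) + 6)*(-48))² = ((-24 + 6)*(-48))² = (-18*(-48))² = 864² = 746496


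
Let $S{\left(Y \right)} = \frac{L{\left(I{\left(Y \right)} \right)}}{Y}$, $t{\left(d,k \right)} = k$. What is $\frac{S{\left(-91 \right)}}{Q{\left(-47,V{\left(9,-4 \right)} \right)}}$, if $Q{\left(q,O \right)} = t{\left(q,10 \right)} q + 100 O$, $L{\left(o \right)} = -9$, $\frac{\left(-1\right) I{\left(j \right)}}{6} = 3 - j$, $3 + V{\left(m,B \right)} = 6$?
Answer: $- \frac{9}{15470} \approx -0.00058177$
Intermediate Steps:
$V{\left(m,B \right)} = 3$ ($V{\left(m,B \right)} = -3 + 6 = 3$)
$I{\left(j \right)} = -18 + 6 j$ ($I{\left(j \right)} = - 6 \left(3 - j\right) = -18 + 6 j$)
$Q{\left(q,O \right)} = 10 q + 100 O$
$S{\left(Y \right)} = - \frac{9}{Y}$
$\frac{S{\left(-91 \right)}}{Q{\left(-47,V{\left(9,-4 \right)} \right)}} = \frac{\left(-9\right) \frac{1}{-91}}{10 \left(-47\right) + 100 \cdot 3} = \frac{\left(-9\right) \left(- \frac{1}{91}\right)}{-470 + 300} = \frac{9}{91 \left(-170\right)} = \frac{9}{91} \left(- \frac{1}{170}\right) = - \frac{9}{15470}$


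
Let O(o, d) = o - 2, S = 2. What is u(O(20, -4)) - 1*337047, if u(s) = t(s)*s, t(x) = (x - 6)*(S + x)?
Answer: -332727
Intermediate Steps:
t(x) = (-6 + x)*(2 + x) (t(x) = (x - 6)*(2 + x) = (-6 + x)*(2 + x))
O(o, d) = -2 + o
u(s) = s*(-12 + s² - 4*s) (u(s) = (-12 + s² - 4*s)*s = s*(-12 + s² - 4*s))
u(O(20, -4)) - 1*337047 = (-2 + 20)*(-12 + (-2 + 20)² - 4*(-2 + 20)) - 1*337047 = 18*(-12 + 18² - 4*18) - 337047 = 18*(-12 + 324 - 72) - 337047 = 18*240 - 337047 = 4320 - 337047 = -332727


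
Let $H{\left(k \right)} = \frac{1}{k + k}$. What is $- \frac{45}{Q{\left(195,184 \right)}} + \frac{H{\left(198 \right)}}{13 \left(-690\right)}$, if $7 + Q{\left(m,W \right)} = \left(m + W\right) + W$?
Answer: $- \frac{39961489}{493744680} \approx -0.080935$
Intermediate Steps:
$Q{\left(m,W \right)} = -7 + m + 2 W$ ($Q{\left(m,W \right)} = -7 + \left(\left(m + W\right) + W\right) = -7 + \left(\left(W + m\right) + W\right) = -7 + \left(m + 2 W\right) = -7 + m + 2 W$)
$H{\left(k \right)} = \frac{1}{2 k}$
$- \frac{45}{Q{\left(195,184 \right)}} + \frac{H{\left(198 \right)}}{13 \left(-690\right)} = - \frac{45}{-7 + 195 + 2 \cdot 184} + \frac{\frac{1}{2} \cdot \frac{1}{198}}{13 \left(-690\right)} = - \frac{45}{-7 + 195 + 368} + \frac{\frac{1}{2} \cdot \frac{1}{198}}{-8970} = - \frac{45}{556} + \frac{1}{396} \left(- \frac{1}{8970}\right) = \left(-45\right) \frac{1}{556} - \frac{1}{3552120} = - \frac{45}{556} - \frac{1}{3552120} = - \frac{39961489}{493744680}$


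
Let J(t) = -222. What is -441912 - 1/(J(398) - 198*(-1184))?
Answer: -103500209521/234210 ≈ -4.4191e+5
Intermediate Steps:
-441912 - 1/(J(398) - 198*(-1184)) = -441912 - 1/(-222 - 198*(-1184)) = -441912 - 1/(-222 + 234432) = -441912 - 1/234210 = -103500209521/234210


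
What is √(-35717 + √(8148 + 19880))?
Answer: √(-35717 + 14*√143) ≈ 188.55*I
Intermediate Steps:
√(-35717 + √(8148 + 19880)) = √(-35717 + √28028) = √(-35717 + 14*√143)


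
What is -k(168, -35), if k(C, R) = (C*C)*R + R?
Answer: 987875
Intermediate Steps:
k(C, R) = R + R*C**2 (k(C, R) = C**2*R + R = R*C**2 + R = R + R*C**2)
-k(168, -35) = -(-35)*(1 + 168**2) = -(-35)*(1 + 28224) = -(-35)*28225 = -1*(-987875) = 987875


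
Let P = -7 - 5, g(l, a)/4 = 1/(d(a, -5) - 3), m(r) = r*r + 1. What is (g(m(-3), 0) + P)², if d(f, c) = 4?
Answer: 64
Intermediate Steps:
m(r) = 1 + r² (m(r) = r² + 1 = 1 + r²)
g(l, a) = 4 (g(l, a) = 4/(4 - 3) = 4/1 = 4*1 = 4)
P = -12
(g(m(-3), 0) + P)² = (4 - 12)² = (-8)² = 64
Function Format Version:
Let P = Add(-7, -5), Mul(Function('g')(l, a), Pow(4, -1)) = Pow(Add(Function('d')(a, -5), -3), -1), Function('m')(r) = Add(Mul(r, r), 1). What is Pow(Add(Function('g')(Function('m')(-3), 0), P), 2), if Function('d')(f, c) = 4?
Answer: 64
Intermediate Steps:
Function('m')(r) = Add(1, Pow(r, 2)) (Function('m')(r) = Add(Pow(r, 2), 1) = Add(1, Pow(r, 2)))
Function('g')(l, a) = 4 (Function('g')(l, a) = Mul(4, Pow(Add(4, -3), -1)) = Mul(4, Pow(1, -1)) = Mul(4, 1) = 4)
P = -12
Pow(Add(Function('g')(Function('m')(-3), 0), P), 2) = Pow(Add(4, -12), 2) = Pow(-8, 2) = 64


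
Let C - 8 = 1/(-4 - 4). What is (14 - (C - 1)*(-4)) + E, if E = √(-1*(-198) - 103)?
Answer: 83/2 + √95 ≈ 51.247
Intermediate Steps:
C = 63/8 (C = 8 + 1/(-4 - 4) = 8 + 1/(-8) = 8 - ⅛ = 63/8 ≈ 7.8750)
E = √95 (E = √(198 - 103) = √95 ≈ 9.7468)
(14 - (C - 1)*(-4)) + E = (14 - (63/8 - 1)*(-4)) + √95 = (14 - 55*(-4)/8) + √95 = (14 - 1*(-55/2)) + √95 = (14 + 55/2) + √95 = 83/2 + √95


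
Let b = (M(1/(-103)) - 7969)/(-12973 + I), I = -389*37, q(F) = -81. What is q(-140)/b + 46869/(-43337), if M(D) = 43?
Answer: -16072378566/57248177 ≈ -280.75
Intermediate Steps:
I = -14393
b = 1321/4561 (b = (43 - 7969)/(-12973 - 14393) = -7926/(-27366) = -7926*(-1/27366) = 1321/4561 ≈ 0.28963)
q(-140)/b + 46869/(-43337) = -81/1321/4561 + 46869/(-43337) = -81*4561/1321 + 46869*(-1/43337) = -369441/1321 - 46869/43337 = -16072378566/57248177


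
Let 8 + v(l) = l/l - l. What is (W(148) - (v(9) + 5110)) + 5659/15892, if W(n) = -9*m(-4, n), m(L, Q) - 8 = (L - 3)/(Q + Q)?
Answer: -6074588263/1176008 ≈ -5165.4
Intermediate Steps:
v(l) = -7 - l (v(l) = -8 + (l/l - l) = -8 + (1 - l) = -7 - l)
m(L, Q) = 8 + (-3 + L)/(2*Q) (m(L, Q) = 8 + (L - 3)/(Q + Q) = 8 + (-3 + L)/((2*Q)) = 8 + (-3 + L)*(1/(2*Q)) = 8 + (-3 + L)/(2*Q))
W(n) = -9*(-7 + 16*n)/(2*n) (W(n) = -9*(-3 - 4 + 16*n)/(2*n) = -9*(-7 + 16*n)/(2*n))
(W(148) - (v(9) + 5110)) + 5659/15892 = ((-72 + (63/2)/148) - ((-7 - 1*9) + 5110)) + 5659/15892 = ((-72 + (63/2)*(1/148)) - ((-7 - 9) + 5110)) + 5659*(1/15892) = ((-72 + 63/296) - (-16 + 5110)) + 5659/15892 = (-21249/296 - 1*5094) + 5659/15892 = (-21249/296 - 5094) + 5659/15892 = -1529073/296 + 5659/15892 = -6074588263/1176008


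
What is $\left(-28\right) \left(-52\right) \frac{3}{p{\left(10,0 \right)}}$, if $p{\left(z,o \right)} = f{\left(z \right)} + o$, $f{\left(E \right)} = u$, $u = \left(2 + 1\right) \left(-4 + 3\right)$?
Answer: $-1456$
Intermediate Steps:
$u = -3$ ($u = 3 \left(-1\right) = -3$)
$f{\left(E \right)} = -3$
$p{\left(z,o \right)} = -3 + o$
$\left(-28\right) \left(-52\right) \frac{3}{p{\left(10,0 \right)}} = \left(-28\right) \left(-52\right) \frac{3}{-3 + 0} = 1456 \frac{3}{-3} = 1456 \cdot 3 \left(- \frac{1}{3}\right) = 1456 \left(-1\right) = -1456$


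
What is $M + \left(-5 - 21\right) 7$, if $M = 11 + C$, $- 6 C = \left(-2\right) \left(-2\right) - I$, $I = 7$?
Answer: $- \frac{341}{2} \approx -170.5$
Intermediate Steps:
$C = \frac{1}{2}$ ($C = - \frac{\left(-2\right) \left(-2\right) - 7}{6} = - \frac{4 - 7}{6} = \left(- \frac{1}{6}\right) \left(-3\right) = \frac{1}{2} \approx 0.5$)
$M = \frac{23}{2}$ ($M = 11 + \frac{1}{2} = \frac{23}{2} \approx 11.5$)
$M + \left(-5 - 21\right) 7 = \frac{23}{2} + \left(-5 - 21\right) 7 = \frac{23}{2} - 182 = - \frac{341}{2}$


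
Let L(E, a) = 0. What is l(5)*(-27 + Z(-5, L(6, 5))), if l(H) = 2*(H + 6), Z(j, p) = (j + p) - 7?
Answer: -858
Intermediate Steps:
Z(j, p) = -7 + j + p
l(H) = 12 + 2*H (l(H) = 2*(6 + H) = 12 + 2*H)
l(5)*(-27 + Z(-5, L(6, 5))) = (12 + 2*5)*(-27 + (-7 - 5 + 0)) = (12 + 10)*(-27 - 12) = 22*(-39) = -858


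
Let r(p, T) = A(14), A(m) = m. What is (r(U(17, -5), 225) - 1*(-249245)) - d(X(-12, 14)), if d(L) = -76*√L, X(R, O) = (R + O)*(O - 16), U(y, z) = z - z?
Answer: 249259 + 152*I ≈ 2.4926e+5 + 152.0*I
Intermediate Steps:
U(y, z) = 0
X(R, O) = (-16 + O)*(O + R) (X(R, O) = (O + R)*(-16 + O) = (-16 + O)*(O + R))
r(p, T) = 14
(r(U(17, -5), 225) - 1*(-249245)) - d(X(-12, 14)) = (14 - 1*(-249245)) - (-76)*√(14² - 16*14 - 16*(-12) + 14*(-12)) = (14 + 249245) - (-76)*√(196 - 224 + 192 - 168) = 249259 - (-76)*√(-4) = 249259 - (-76)*2*I = 249259 - (-152)*I = 249259 + 152*I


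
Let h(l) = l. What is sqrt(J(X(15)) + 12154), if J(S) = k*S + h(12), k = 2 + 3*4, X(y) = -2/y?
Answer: sqrt(2736930)/15 ≈ 110.29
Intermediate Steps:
k = 14 (k = 2 + 12 = 14)
J(S) = 12 + 14*S (J(S) = 14*S + 12 = 12 + 14*S)
sqrt(J(X(15)) + 12154) = sqrt((12 + 14*(-2/15)) + 12154) = sqrt((12 - 28/15) + 12154) = sqrt(152/15 + 12154) = sqrt(182462/15) = sqrt(2736930)/15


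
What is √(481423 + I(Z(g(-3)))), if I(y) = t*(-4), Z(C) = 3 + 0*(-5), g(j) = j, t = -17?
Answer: 3*√53499 ≈ 693.90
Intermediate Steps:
Z(C) = 3 (Z(C) = 3 + 0 = 3)
I(y) = 68 (I(y) = -17*(-4) = 68)
√(481423 + I(Z(g(-3)))) = √(481423 + 68) = √481491 = 3*√53499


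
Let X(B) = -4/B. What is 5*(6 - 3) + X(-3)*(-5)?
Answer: 25/3 ≈ 8.3333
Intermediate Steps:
5*(6 - 3) + X(-3)*(-5) = 5*(6 - 3) - 4/(-3)*(-5) = 5*3 - 4*(-⅓)*(-5) = 15 + (4/3)*(-5) = 15 - 20/3 = 25/3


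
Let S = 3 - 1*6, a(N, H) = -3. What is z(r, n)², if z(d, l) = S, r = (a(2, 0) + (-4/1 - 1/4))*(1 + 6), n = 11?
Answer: 9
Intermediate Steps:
r = -203/4 (r = (-3 + (-4/1 - 1/4))*(1 + 6) = (-3 + (-4*1 - 1*¼))*7 = (-3 + (-4 - ¼))*7 = (-3 - 17/4)*7 = -29/4*7 = -203/4 ≈ -50.750)
S = -3 (S = 3 - 6 = -3)
z(d, l) = -3
z(r, n)² = (-3)² = 9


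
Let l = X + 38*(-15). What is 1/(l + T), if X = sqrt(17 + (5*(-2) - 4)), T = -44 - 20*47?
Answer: -518/804971 - sqrt(3)/2414913 ≈ -0.00064422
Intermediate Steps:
T = -984 (T = -44 - 940 = -984)
X = sqrt(3) (X = sqrt(17 + (-10 - 4)) = sqrt(17 - 14) = sqrt(3) ≈ 1.7320)
l = -570 + sqrt(3) (l = sqrt(3) + 38*(-15) = sqrt(3) - 570 = -570 + sqrt(3) ≈ -568.27)
1/(l + T) = 1/((-570 + sqrt(3)) - 984) = 1/(-1554 + sqrt(3))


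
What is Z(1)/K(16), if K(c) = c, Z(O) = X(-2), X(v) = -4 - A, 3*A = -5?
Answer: -7/48 ≈ -0.14583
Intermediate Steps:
A = -5/3 (A = (⅓)*(-5) = -5/3 ≈ -1.6667)
X(v) = -7/3 (X(v) = -4 - 1*(-5/3) = -4 + 5/3 = -7/3)
Z(O) = -7/3
Z(1)/K(16) = -7/3/16 = (1/16)*(-7/3) = -7/48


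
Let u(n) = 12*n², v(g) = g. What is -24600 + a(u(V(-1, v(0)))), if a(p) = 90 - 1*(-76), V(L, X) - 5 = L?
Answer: -24434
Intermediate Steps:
V(L, X) = 5 + L
a(p) = 166 (a(p) = 90 + 76 = 166)
-24600 + a(u(V(-1, v(0)))) = -24600 + 166 = -24434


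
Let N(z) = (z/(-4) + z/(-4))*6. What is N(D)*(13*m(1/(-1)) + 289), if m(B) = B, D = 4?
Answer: -3312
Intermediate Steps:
N(z) = -3*z (N(z) = (z*(-1/4) + z*(-1/4))*6 = (-z/4 - z/4)*6 = -z/2*6 = -3*z)
N(D)*(13*m(1/(-1)) + 289) = (-3*4)*(13/(-1) + 289) = -12*(13*(-1) + 289) = -12*(-13 + 289) = -12*276 = -3312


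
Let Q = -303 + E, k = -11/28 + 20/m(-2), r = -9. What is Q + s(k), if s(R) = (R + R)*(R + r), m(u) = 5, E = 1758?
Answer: 555109/392 ≈ 1416.1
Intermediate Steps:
k = 101/28 (k = -11/28 + 20/5 = -11*1/28 + 20*(⅕) = -11/28 + 4 = 101/28 ≈ 3.6071)
Q = 1455 (Q = -303 + 1758 = 1455)
s(R) = 2*R*(-9 + R) (s(R) = (R + R)*(R - 9) = (2*R)*(-9 + R) = 2*R*(-9 + R))
Q + s(k) = 1455 + 2*(101/28)*(-9 + 101/28) = 1455 + 2*(101/28)*(-151/28) = 1455 - 15251/392 = 555109/392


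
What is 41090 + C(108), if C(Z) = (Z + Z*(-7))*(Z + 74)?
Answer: -76846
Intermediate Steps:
C(Z) = -6*Z*(74 + Z) (C(Z) = (Z - 7*Z)*(74 + Z) = (-6*Z)*(74 + Z) = -6*Z*(74 + Z))
41090 + C(108) = 41090 - 6*108*(74 + 108) = 41090 - 6*108*182 = 41090 - 117936 = -76846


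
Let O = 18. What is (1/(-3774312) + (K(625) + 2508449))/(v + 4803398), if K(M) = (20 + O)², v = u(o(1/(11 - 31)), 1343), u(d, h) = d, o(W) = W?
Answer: 47365596343075/90647612617302 ≈ 0.52252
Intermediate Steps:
v = -1/20 (v = 1/(11 - 31) = 1/(-20) = -1/20 ≈ -0.050000)
K(M) = 1444 (K(M) = (20 + 18)² = 38² = 1444)
(1/(-3774312) + (K(625) + 2508449))/(v + 4803398) = (1/(-3774312) + (1444 + 2508449))/(-1/20 + 4803398) = (-1/3774312 + 2509893)/(96067959/20) = (9473119268615/3774312)*(20/96067959) = 47365596343075/90647612617302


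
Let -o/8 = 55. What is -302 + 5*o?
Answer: -2502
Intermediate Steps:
o = -440 (o = -8*55 = -440)
-302 + 5*o = -302 + 5*(-440) = -302 - 2200 = -2502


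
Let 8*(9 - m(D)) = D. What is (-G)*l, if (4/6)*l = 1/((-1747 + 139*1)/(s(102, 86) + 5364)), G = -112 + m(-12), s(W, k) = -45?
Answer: -1079757/2144 ≈ -503.62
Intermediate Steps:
m(D) = 9 - D/8
G = -203/2 (G = -112 + (9 - 1/8*(-12)) = -112 + (9 + 3/2) = -112 + 21/2 = -203/2 ≈ -101.50)
l = -5319/1072 (l = 3/(2*(((-1747 + 139*1)/(-45 + 5364)))) = 3/(2*(((-1747 + 139)/5319))) = 3/(2*((-1608*1/5319))) = 3/(2*(-536/1773)) = (3/2)*(-1773/536) = -5319/1072 ≈ -4.9618)
(-G)*l = -1*(-203/2)*(-5319/1072) = (203/2)*(-5319/1072) = -1079757/2144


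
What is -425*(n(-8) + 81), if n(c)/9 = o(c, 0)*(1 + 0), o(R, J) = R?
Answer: -3825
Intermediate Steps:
n(c) = 9*c (n(c) = 9*(c*(1 + 0)) = 9*(c*1) = 9*c)
-425*(n(-8) + 81) = -425*(9*(-8) + 81) = -425*(-72 + 81) = -425*9 = -3825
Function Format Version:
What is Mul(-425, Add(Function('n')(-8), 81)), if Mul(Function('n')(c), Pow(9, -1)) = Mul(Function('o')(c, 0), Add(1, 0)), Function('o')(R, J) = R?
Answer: -3825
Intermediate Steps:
Function('n')(c) = Mul(9, c) (Function('n')(c) = Mul(9, Mul(c, Add(1, 0))) = Mul(9, Mul(c, 1)) = Mul(9, c))
Mul(-425, Add(Function('n')(-8), 81)) = Mul(-425, Add(Mul(9, -8), 81)) = Mul(-425, Add(-72, 81)) = Mul(-425, 9) = -3825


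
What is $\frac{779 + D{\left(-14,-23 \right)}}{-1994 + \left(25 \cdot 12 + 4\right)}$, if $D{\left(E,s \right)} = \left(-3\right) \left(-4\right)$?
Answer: $- \frac{791}{1690} \approx -0.46805$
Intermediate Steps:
$D{\left(E,s \right)} = 12$
$\frac{779 + D{\left(-14,-23 \right)}}{-1994 + \left(25 \cdot 12 + 4\right)} = \frac{779 + 12}{-1994 + \left(25 \cdot 12 + 4\right)} = \frac{791}{-1994 + \left(300 + 4\right)} = \frac{791}{-1994 + 304} = \frac{791}{-1690} = 791 \left(- \frac{1}{1690}\right) = - \frac{791}{1690}$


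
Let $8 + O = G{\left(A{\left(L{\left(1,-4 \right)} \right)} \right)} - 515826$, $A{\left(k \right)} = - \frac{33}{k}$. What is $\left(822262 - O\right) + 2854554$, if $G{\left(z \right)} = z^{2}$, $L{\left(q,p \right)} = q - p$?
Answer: $\frac{104815161}{25} \approx 4.1926 \cdot 10^{6}$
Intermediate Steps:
$O = - \frac{12894761}{25}$ ($O = -8 + \left(\left(- \frac{33}{1 - -4}\right)^{2} - 515826\right) = -8 - \left(515826 - \left(- \frac{33}{1 + 4}\right)^{2}\right) = -8 - \left(515826 - \left(- \frac{33}{5}\right)^{2}\right) = -8 + \left(\frac{1089}{25} - 515826\right) = -8 - \frac{12894561}{25} = - \frac{12894761}{25} \approx -5.1579 \cdot 10^{5}$)
$\left(822262 - O\right) + 2854554 = \left(822262 - - \frac{12894761}{25}\right) + 2854554 = \left(822262 + \frac{12894761}{25}\right) + 2854554 = \frac{33451311}{25} + 2854554 = \frac{104815161}{25}$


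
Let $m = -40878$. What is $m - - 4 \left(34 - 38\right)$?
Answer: $-40894$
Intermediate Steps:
$m - - 4 \left(34 - 38\right) = -40878 - - 4 \left(34 - 38\right) = -40878 - \left(-4\right) \left(-4\right) = -40878 - 16 = -40894$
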